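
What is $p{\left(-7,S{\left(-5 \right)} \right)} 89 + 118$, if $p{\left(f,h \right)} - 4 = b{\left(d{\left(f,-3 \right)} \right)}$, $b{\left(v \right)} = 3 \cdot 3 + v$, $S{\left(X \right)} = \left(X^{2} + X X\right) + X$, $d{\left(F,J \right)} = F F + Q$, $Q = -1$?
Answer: $5547$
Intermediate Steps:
$d{\left(F,J \right)} = -1 + F^{2}$ ($d{\left(F,J \right)} = F F - 1 = F^{2} - 1 = -1 + F^{2}$)
$S{\left(X \right)} = X + 2 X^{2}$ ($S{\left(X \right)} = \left(X^{2} + X^{2}\right) + X = 2 X^{2} + X = X + 2 X^{2}$)
$b{\left(v \right)} = 9 + v$
$p{\left(f,h \right)} = 12 + f^{2}$ ($p{\left(f,h \right)} = 4 + \left(9 + \left(-1 + f^{2}\right)\right) = 4 + \left(8 + f^{2}\right) = 12 + f^{2}$)
$p{\left(-7,S{\left(-5 \right)} \right)} 89 + 118 = \left(12 + \left(-7\right)^{2}\right) 89 + 118 = \left(12 + 49\right) 89 + 118 = 61 \cdot 89 + 118 = 5429 + 118 = 5547$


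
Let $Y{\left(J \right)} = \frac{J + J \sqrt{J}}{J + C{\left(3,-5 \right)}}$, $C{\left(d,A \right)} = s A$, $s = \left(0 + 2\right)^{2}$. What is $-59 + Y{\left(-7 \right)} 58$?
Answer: $- \frac{1187}{27} + \frac{406 i \sqrt{7}}{27} \approx -43.963 + 39.784 i$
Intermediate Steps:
$s = 4$ ($s = 2^{2} = 4$)
$C{\left(d,A \right)} = 4 A$
$Y{\left(J \right)} = \frac{J + J^{\frac{3}{2}}}{-20 + J}$ ($Y{\left(J \right)} = \frac{J + J \sqrt{J}}{J + 4 \left(-5\right)} = \frac{J + J^{\frac{3}{2}}}{J - 20} = \frac{J + J^{\frac{3}{2}}}{-20 + J}$)
$-59 + Y{\left(-7 \right)} 58 = -59 + \frac{-7 + \left(-7\right)^{\frac{3}{2}}}{-20 - 7} \cdot 58 = -59 + \frac{-7 - 7 i \sqrt{7}}{-27} \cdot 58 = -59 + - \frac{-7 - 7 i \sqrt{7}}{27} \cdot 58 = -59 + \left(\frac{7}{27} + \frac{7 i \sqrt{7}}{27}\right) 58 = -59 + \left(\frac{406}{27} + \frac{406 i \sqrt{7}}{27}\right) = - \frac{1187}{27} + \frac{406 i \sqrt{7}}{27}$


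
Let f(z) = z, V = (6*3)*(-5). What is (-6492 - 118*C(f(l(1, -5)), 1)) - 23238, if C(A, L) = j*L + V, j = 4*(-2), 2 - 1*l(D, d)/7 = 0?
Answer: -18166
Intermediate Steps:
l(D, d) = 14 (l(D, d) = 14 - 7*0 = 14 + 0 = 14)
V = -90 (V = 18*(-5) = -90)
j = -8
C(A, L) = -90 - 8*L (C(A, L) = -8*L - 90 = -90 - 8*L)
(-6492 - 118*C(f(l(1, -5)), 1)) - 23238 = (-6492 - 118*(-90 - 8*1)) - 23238 = (-6492 - 118*(-90 - 8)) - 23238 = (-6492 - 118*(-98)) - 23238 = (-6492 + 11564) - 23238 = 5072 - 23238 = -18166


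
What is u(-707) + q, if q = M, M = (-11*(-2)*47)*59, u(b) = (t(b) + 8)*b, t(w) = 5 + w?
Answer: 551664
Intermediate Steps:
u(b) = b*(13 + b) (u(b) = ((5 + b) + 8)*b = (13 + b)*b = b*(13 + b))
M = 61006 (M = (22*47)*59 = 1034*59 = 61006)
q = 61006
u(-707) + q = -707*(13 - 707) + 61006 = -707*(-694) + 61006 = 490658 + 61006 = 551664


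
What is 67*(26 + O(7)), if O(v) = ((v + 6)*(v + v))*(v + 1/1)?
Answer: 99294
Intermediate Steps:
O(v) = 2*v*(1 + v)*(6 + v) (O(v) = ((6 + v)*(2*v))*(v + 1) = (2*v*(6 + v))*(1 + v) = 2*v*(1 + v)*(6 + v))
67*(26 + O(7)) = 67*(26 + 2*7*(6 + 7² + 7*7)) = 67*(26 + 2*7*(6 + 49 + 49)) = 67*(26 + 2*7*104) = 67*(26 + 1456) = 67*1482 = 99294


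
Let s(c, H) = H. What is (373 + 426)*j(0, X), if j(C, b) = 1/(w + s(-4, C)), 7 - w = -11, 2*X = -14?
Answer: 799/18 ≈ 44.389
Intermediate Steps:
X = -7 (X = (½)*(-14) = -7)
w = 18 (w = 7 - 1*(-11) = 7 + 11 = 18)
j(C, b) = 1/(18 + C)
(373 + 426)*j(0, X) = (373 + 426)/(18 + 0) = 799/18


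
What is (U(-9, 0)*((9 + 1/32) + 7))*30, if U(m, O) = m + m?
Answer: -69255/8 ≈ -8656.9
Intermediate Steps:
U(m, O) = 2*m
(U(-9, 0)*((9 + 1/32) + 7))*30 = ((2*(-9))*((9 + 1/32) + 7))*30 = -18*((9 + 1/32) + 7)*30 = -18*(289/32 + 7)*30 = -18*513/32*30 = -4617/16*30 = -69255/8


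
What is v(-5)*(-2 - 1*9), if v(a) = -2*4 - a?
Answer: 33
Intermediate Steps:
v(a) = -8 - a
v(-5)*(-2 - 1*9) = (-8 - 1*(-5))*(-2 - 1*9) = (-8 + 5)*(-2 - 9) = -3*(-11) = 33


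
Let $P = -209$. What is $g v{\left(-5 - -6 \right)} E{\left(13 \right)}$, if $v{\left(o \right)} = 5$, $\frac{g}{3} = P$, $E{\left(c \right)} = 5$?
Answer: $-15675$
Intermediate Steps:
$g = -627$ ($g = 3 \left(-209\right) = -627$)
$g v{\left(-5 - -6 \right)} E{\left(13 \right)} = \left(-627\right) 5 \cdot 5 = \left(-3135\right) 5 = -15675$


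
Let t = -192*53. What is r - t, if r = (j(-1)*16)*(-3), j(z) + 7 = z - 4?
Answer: 10752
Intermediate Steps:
j(z) = -11 + z (j(z) = -7 + (z - 4) = -7 + (-4 + z) = -11 + z)
t = -10176
r = 576 (r = ((-11 - 1)*16)*(-3) = -12*16*(-3) = -192*(-3) = 576)
r - t = 576 - 1*(-10176) = 576 + 10176 = 10752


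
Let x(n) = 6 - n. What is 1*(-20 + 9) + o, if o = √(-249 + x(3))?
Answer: -11 + I*√246 ≈ -11.0 + 15.684*I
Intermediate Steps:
o = I*√246 (o = √(-249 + (6 - 1*3)) = √(-249 + (6 - 3)) = √(-249 + 3) = √(-246) = I*√246 ≈ 15.684*I)
1*(-20 + 9) + o = 1*(-20 + 9) + I*√246 = 1*(-11) + I*√246 = -11 + I*√246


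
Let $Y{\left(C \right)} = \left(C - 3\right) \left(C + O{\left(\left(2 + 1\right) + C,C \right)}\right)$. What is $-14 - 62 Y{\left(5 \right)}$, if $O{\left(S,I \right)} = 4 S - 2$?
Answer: $-4354$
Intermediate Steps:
$O{\left(S,I \right)} = -2 + 4 S$
$Y{\left(C \right)} = \left(-3 + C\right) \left(10 + 5 C\right)$ ($Y{\left(C \right)} = \left(C - 3\right) \left(C + \left(-2 + 4 \left(\left(2 + 1\right) + C\right)\right)\right) = \left(-3 + C\right) \left(C + \left(-2 + 4 \left(3 + C\right)\right)\right) = \left(-3 + C\right) \left(C + \left(-2 + \left(12 + 4 C\right)\right)\right) = \left(-3 + C\right) \left(C + \left(10 + 4 C\right)\right) = \left(-3 + C\right) \left(10 + 5 C\right)$)
$-14 - 62 Y{\left(5 \right)} = -14 - 62 \left(-30 - 25 + 5 \cdot 5^{2}\right) = -14 - 62 \left(-30 - 25 + 5 \cdot 25\right) = -14 - 62 \left(-30 - 25 + 125\right) = -14 - 4340 = -4354$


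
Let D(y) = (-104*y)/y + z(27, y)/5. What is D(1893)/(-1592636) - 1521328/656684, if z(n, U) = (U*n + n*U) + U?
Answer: -609131894101/261464644756 ≈ -2.3297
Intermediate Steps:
z(n, U) = U + 2*U*n (z(n, U) = (U*n + U*n) + U = 2*U*n + U = U + 2*U*n)
D(y) = -104 + 11*y (D(y) = (-104*y)/y + (y*(1 + 2*27))/5 = -104 + (y*(1 + 54))*(1/5) = -104 + (y*55)*(1/5) = -104 + (55*y)*(1/5) = -104 + 11*y)
D(1893)/(-1592636) - 1521328/656684 = (-104 + 11*1893)/(-1592636) - 1521328/656684 = (-104 + 20823)*(-1/1592636) - 1521328*1/656684 = 20719*(-1/1592636) - 380332/164171 = -20719/1592636 - 380332/164171 = -609131894101/261464644756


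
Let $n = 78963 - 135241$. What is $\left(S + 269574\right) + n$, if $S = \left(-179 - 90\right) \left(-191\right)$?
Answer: $264675$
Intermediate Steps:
$S = 51379$ ($S = \left(-269\right) \left(-191\right) = 51379$)
$n = -56278$
$\left(S + 269574\right) + n = \left(51379 + 269574\right) - 56278 = 320953 - 56278 = 264675$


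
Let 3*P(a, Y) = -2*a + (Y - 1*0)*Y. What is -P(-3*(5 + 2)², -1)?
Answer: -295/3 ≈ -98.333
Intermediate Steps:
P(a, Y) = -2*a/3 + Y²/3 (P(a, Y) = (-2*a + (Y - 1*0)*Y)/3 = (-2*a + (Y + 0)*Y)/3 = (-2*a + Y*Y)/3 = (-2*a + Y²)/3 = (Y² - 2*a)/3 = -2*a/3 + Y²/3)
-P(-3*(5 + 2)², -1) = -(-(-2)*(5 + 2)² + (⅓)*(-1)²) = -(-(-2)*7² + (⅓)*1) = -(-(-2)*49 + ⅓) = -(-⅔*(-147) + ⅓) = -(98 + ⅓) = -1*295/3 = -295/3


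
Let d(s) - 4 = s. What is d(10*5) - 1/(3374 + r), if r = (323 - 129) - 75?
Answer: 188621/3493 ≈ 54.000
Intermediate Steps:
d(s) = 4 + s
r = 119 (r = 194 - 75 = 119)
d(10*5) - 1/(3374 + r) = (4 + 10*5) - 1/(3374 + 119) = (4 + 50) - 1/3493 = 54 - 1*1/3493 = 54 - 1/3493 = 188621/3493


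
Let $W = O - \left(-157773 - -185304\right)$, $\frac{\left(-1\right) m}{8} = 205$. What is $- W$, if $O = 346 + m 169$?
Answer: $304345$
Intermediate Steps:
$m = -1640$ ($m = \left(-8\right) 205 = -1640$)
$O = -276814$ ($O = 346 - 277160 = -276814$)
$W = -304345$ ($W = -276814 - \left(-157773 - -185304\right) = -276814 - \left(-157773 + 185304\right) = -276814 - 27531 = -304345$)
$- W = \left(-1\right) \left(-304345\right) = 304345$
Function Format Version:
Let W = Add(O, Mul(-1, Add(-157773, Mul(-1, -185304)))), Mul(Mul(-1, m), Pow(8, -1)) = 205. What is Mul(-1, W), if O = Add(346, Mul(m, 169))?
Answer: 304345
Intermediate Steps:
m = -1640 (m = Mul(-8, 205) = -1640)
O = -276814 (O = Add(346, Mul(-1640, 169)) = Add(346, -277160) = -276814)
W = -304345 (W = Add(-276814, Mul(-1, Add(-157773, Mul(-1, -185304)))) = Add(-276814, Mul(-1, Add(-157773, 185304))) = Add(-276814, Mul(-1, 27531)) = Add(-276814, -27531) = -304345)
Mul(-1, W) = Mul(-1, -304345) = 304345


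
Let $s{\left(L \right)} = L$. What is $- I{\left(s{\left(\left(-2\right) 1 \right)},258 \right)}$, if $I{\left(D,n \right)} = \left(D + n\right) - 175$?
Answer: $-81$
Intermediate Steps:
$I{\left(D,n \right)} = -175 + D + n$
$- I{\left(s{\left(\left(-2\right) 1 \right)},258 \right)} = - (-175 - 2 + 258) = \left(-1\right) 81 = -81$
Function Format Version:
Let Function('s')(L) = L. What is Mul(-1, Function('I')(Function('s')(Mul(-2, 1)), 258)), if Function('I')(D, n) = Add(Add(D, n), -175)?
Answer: -81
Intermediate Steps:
Function('I')(D, n) = Add(-175, D, n)
Mul(-1, Function('I')(Function('s')(Mul(-2, 1)), 258)) = Mul(-1, Add(-175, Mul(-2, 1), 258)) = Mul(-1, Add(-175, -2, 258)) = Mul(-1, 81) = -81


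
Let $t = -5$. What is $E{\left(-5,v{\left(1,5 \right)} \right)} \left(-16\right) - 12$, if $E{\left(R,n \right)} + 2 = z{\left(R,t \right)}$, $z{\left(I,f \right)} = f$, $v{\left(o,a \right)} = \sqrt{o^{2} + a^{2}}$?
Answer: $100$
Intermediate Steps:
$v{\left(o,a \right)} = \sqrt{a^{2} + o^{2}}$
$E{\left(R,n \right)} = -7$ ($E{\left(R,n \right)} = -2 - 5 = -7$)
$E{\left(-5,v{\left(1,5 \right)} \right)} \left(-16\right) - 12 = \left(-7\right) \left(-16\right) - 12 = 112 - 12 = 100$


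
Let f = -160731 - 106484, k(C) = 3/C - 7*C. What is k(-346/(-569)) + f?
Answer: -52607552639/196874 ≈ -2.6721e+5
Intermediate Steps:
k(C) = -7*C + 3/C
f = -267215
k(-346/(-569)) + f = (-(-2422)/(-569) + 3/((-346/(-569)))) - 267215 = (-(-2422)*(-1)/569 + 3/((-346*(-1/569)))) - 267215 = (-7*346/569 + 3/(346/569)) - 267215 = (-2422/569 + 3*(569/346)) - 267215 = (-2422/569 + 1707/346) - 267215 = 133271/196874 - 267215 = -52607552639/196874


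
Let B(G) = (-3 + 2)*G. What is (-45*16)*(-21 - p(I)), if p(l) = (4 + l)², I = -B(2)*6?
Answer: 199440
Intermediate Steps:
B(G) = -G
I = 12 (I = -(-1)*2*6 = -1*(-2)*6 = 2*6 = 12)
(-45*16)*(-21 - p(I)) = (-45*16)*(-21 - (4 + 12)²) = -720*(-21 - 1*16²) = -720*(-21 - 1*256) = -720*(-21 - 256) = -720*(-277) = 199440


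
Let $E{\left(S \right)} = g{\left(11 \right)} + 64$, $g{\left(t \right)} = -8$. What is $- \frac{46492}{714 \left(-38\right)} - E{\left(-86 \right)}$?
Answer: $- \frac{368225}{6783} \approx -54.286$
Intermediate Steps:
$E{\left(S \right)} = 56$ ($E{\left(S \right)} = -8 + 64 = 56$)
$- \frac{46492}{714 \left(-38\right)} - E{\left(-86 \right)} = - \frac{46492}{714 \left(-38\right)} - 56 = - \frac{46492}{-27132} - 56 = \left(-46492\right) \left(- \frac{1}{27132}\right) - 56 = \frac{11623}{6783} - 56 = - \frac{368225}{6783}$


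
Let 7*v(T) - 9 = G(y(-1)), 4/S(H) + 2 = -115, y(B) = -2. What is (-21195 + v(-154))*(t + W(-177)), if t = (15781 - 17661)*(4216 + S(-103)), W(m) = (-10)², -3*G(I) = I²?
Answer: 58961367173440/351 ≈ 1.6798e+11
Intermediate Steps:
S(H) = -4/117 (S(H) = 4/(-2 - 115) = 4/(-117) = 4*(-1/117) = -4/117)
G(I) = -I²/3
v(T) = 23/21 (v(T) = 9/7 + (-⅓*(-2)²)/7 = 9/7 + (-⅓*4)/7 = 9/7 + (⅐)*(-4/3) = 9/7 - 4/21 = 23/21)
W(m) = 100
t = -927343840/117 (t = (15781 - 17661)*(4216 - 4/117) = -1880*493268/117 = -927343840/117 ≈ -7.9260e+6)
(-21195 + v(-154))*(t + W(-177)) = (-21195 + 23/21)*(-927343840/117 + 100) = -445072/21*(-927332140/117) = 58961367173440/351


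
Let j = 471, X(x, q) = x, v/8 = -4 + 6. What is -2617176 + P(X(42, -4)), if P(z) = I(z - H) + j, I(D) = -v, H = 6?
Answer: -2616721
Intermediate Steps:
v = 16 (v = 8*(-4 + 6) = 8*2 = 16)
I(D) = -16 (I(D) = -1*16 = -16)
P(z) = 455 (P(z) = -16 + 471 = 455)
-2617176 + P(X(42, -4)) = -2617176 + 455 = -2616721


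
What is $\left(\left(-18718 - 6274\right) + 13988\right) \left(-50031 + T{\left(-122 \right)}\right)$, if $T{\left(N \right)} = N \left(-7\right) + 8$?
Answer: $541055676$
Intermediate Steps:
$T{\left(N \right)} = 8 - 7 N$ ($T{\left(N \right)} = - 7 N + 8 = 8 - 7 N$)
$\left(\left(-18718 - 6274\right) + 13988\right) \left(-50031 + T{\left(-122 \right)}\right) = \left(\left(-18718 - 6274\right) + 13988\right) \left(-50031 + \left(8 - -854\right)\right) = \left(\left(-18718 - 6274\right) + 13988\right) \left(-50031 + \left(8 + 854\right)\right) = \left(-24992 + 13988\right) \left(-50031 + 862\right) = \left(-11004\right) \left(-49169\right) = 541055676$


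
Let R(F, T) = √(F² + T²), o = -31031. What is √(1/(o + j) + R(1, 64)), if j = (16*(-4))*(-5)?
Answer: √(-30711 + 943165521*√4097)/30711 ≈ 8.0005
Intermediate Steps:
j = 320 (j = -64*(-5) = 320)
√(1/(o + j) + R(1, 64)) = √(1/(-31031 + 320) + √(1² + 64²)) = √(1/(-30711) + √(1 + 4096)) = √(-1/30711 + √4097)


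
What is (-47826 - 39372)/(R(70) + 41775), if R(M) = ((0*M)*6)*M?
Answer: -29066/13925 ≈ -2.0873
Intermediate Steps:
R(M) = 0 (R(M) = (0*6)*M = 0*M = 0)
(-47826 - 39372)/(R(70) + 41775) = (-47826 - 39372)/(0 + 41775) = -87198/41775 = -87198*1/41775 = -29066/13925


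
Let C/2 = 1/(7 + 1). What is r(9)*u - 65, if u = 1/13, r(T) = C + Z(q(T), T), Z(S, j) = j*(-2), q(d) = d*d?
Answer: -3451/52 ≈ -66.365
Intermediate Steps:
q(d) = d²
Z(S, j) = -2*j
C = ¼ (C = 2/(7 + 1) = 2/8 = 2*(⅛) = ¼ ≈ 0.25000)
r(T) = ¼ - 2*T
u = 1/13 ≈ 0.076923
r(9)*u - 65 = (¼ - 2*9)*(1/13) - 65 = (¼ - 18)*(1/13) - 65 = -71/4*1/13 - 65 = -71/52 - 65 = -3451/52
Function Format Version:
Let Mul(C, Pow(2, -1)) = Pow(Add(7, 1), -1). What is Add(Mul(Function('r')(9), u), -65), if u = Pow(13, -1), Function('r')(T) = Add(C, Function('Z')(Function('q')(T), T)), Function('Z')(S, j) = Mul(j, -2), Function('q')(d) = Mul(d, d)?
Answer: Rational(-3451, 52) ≈ -66.365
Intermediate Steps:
Function('q')(d) = Pow(d, 2)
Function('Z')(S, j) = Mul(-2, j)
C = Rational(1, 4) (C = Mul(2, Pow(Add(7, 1), -1)) = Mul(2, Pow(8, -1)) = Mul(2, Rational(1, 8)) = Rational(1, 4) ≈ 0.25000)
Function('r')(T) = Add(Rational(1, 4), Mul(-2, T))
u = Rational(1, 13) ≈ 0.076923
Add(Mul(Function('r')(9), u), -65) = Add(Mul(Add(Rational(1, 4), Mul(-2, 9)), Rational(1, 13)), -65) = Add(Mul(Add(Rational(1, 4), -18), Rational(1, 13)), -65) = Add(Mul(Rational(-71, 4), Rational(1, 13)), -65) = Add(Rational(-71, 52), -65) = Rational(-3451, 52)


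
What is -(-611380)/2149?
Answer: 87340/307 ≈ 284.50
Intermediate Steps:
-(-611380)/2149 = -110*(-794/307) = 87340/307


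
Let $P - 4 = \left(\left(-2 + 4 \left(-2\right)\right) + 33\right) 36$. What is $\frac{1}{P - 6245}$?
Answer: $- \frac{1}{5413} \approx -0.00018474$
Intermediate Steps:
$P = 832$ ($P = 4 + \left(\left(-2 + 4 \left(-2\right)\right) + 33\right) 36 = 4 + \left(\left(-2 - 8\right) + 33\right) 36 = 4 + \left(-10 + 33\right) 36 = 4 + 23 \cdot 36 = 4 + 828 = 832$)
$\frac{1}{P - 6245} = \frac{1}{832 - 6245} = \frac{1}{-5413} = - \frac{1}{5413}$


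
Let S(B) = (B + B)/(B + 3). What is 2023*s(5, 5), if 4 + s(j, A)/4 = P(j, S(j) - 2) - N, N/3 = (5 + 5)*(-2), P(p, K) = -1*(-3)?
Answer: 477428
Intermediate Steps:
S(B) = 2*B/(3 + B) (S(B) = (2*B)/(3 + B) = 2*B/(3 + B))
P(p, K) = 3
N = -60 (N = 3*((5 + 5)*(-2)) = 3*(10*(-2)) = 3*(-20) = -60)
s(j, A) = 236 (s(j, A) = -16 + 4*(3 - 1*(-60)) = -16 + 4*(3 + 60) = -16 + 4*63 = -16 + 252 = 236)
2023*s(5, 5) = 2023*236 = 477428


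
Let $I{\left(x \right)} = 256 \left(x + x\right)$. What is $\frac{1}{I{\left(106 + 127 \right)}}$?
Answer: $\frac{1}{119296} \approx 8.3825 \cdot 10^{-6}$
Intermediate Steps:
$I{\left(x \right)} = 512 x$ ($I{\left(x \right)} = 256 \cdot 2 x = 512 x$)
$\frac{1}{I{\left(106 + 127 \right)}} = \frac{1}{512 \left(106 + 127\right)} = \frac{1}{512 \cdot 233} = \frac{1}{119296}$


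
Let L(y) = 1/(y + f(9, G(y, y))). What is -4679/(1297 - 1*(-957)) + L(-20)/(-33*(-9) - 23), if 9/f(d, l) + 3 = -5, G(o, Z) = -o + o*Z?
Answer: -108341903/52186862 ≈ -2.0760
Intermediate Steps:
G(o, Z) = -o + Z*o
f(d, l) = -9/8 (f(d, l) = 9/(-3 - 5) = 9/(-8) = 9*(-⅛) = -9/8)
L(y) = 1/(-9/8 + y) (L(y) = 1/(y - 9/8) = 1/(-9/8 + y))
-4679/(1297 - 1*(-957)) + L(-20)/(-33*(-9) - 23) = -4679/(1297 - 1*(-957)) + (8/(-9 + 8*(-20)))/(-33*(-9) - 23) = -4679/(1297 + 957) + (8/(-9 - 160))/(297 - 23) = -4679/2254 + (8/(-169))/274 = -4679*1/2254 + (8*(-1/169))*(1/274) = -4679/2254 - 8/169*1/274 = -4679/2254 - 4/23153 = -108341903/52186862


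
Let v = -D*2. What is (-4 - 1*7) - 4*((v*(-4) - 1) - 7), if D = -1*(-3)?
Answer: -75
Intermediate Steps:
D = 3
v = -6 (v = -1*3*2 = -3*2 = -6)
(-4 - 1*7) - 4*((v*(-4) - 1) - 7) = (-4 - 1*7) - 4*((-6*(-4) - 1) - 7) = (-4 - 7) - 4*((24 - 1) - 7) = -11 - 4*(23 - 7) = -11 - 4*16 = -11 - 64 = -75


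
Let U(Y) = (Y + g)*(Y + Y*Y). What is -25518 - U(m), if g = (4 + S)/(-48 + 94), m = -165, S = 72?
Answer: 101077506/23 ≈ 4.3947e+6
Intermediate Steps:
g = 38/23 (g = (4 + 72)/(-48 + 94) = 76/46 = 76*(1/46) = 38/23 ≈ 1.6522)
U(Y) = (38/23 + Y)*(Y + Y²) (U(Y) = (Y + 38/23)*(Y + Y*Y) = (38/23 + Y)*(Y + Y²))
-25518 - U(m) = -25518 - (-165)*(38 + 23*(-165)² + 61*(-165))/23 = -25518 - (-165)*(38 + 23*27225 - 10065)/23 = -25518 - (-165)*(38 + 626175 - 10065)/23 = -25518 - (-165)*616148/23 = -25518 - 1*(-101664420/23) = -25518 + 101664420/23 = 101077506/23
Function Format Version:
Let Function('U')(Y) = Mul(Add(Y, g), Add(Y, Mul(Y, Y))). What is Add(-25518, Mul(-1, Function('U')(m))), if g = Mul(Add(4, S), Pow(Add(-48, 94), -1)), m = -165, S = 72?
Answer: Rational(101077506, 23) ≈ 4.3947e+6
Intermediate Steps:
g = Rational(38, 23) (g = Mul(Add(4, 72), Pow(Add(-48, 94), -1)) = Mul(76, Pow(46, -1)) = Mul(76, Rational(1, 46)) = Rational(38, 23) ≈ 1.6522)
Function('U')(Y) = Mul(Add(Rational(38, 23), Y), Add(Y, Pow(Y, 2))) (Function('U')(Y) = Mul(Add(Y, Rational(38, 23)), Add(Y, Mul(Y, Y))) = Mul(Add(Rational(38, 23), Y), Add(Y, Pow(Y, 2))))
Add(-25518, Mul(-1, Function('U')(m))) = Add(-25518, Mul(-1, Mul(Rational(1, 23), -165, Add(38, Mul(23, Pow(-165, 2)), Mul(61, -165))))) = Add(-25518, Mul(-1, Mul(Rational(1, 23), -165, Add(38, Mul(23, 27225), -10065)))) = Add(-25518, Mul(-1, Mul(Rational(1, 23), -165, Add(38, 626175, -10065)))) = Add(-25518, Mul(-1, Mul(Rational(1, 23), -165, 616148))) = Add(-25518, Mul(-1, Rational(-101664420, 23))) = Add(-25518, Rational(101664420, 23)) = Rational(101077506, 23)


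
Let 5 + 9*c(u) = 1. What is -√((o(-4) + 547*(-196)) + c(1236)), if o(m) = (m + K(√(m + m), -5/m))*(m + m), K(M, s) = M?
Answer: -4*√(-60289 - 9*I*√2)/3 ≈ -0.034558 + 327.38*I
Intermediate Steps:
c(u) = -4/9 (c(u) = -5/9 + (⅑)*1 = -5/9 + ⅑ = -4/9)
o(m) = 2*m*(m + √2*√m) (o(m) = (m + √(m + m))*(m + m) = (m + √(2*m))*(2*m) = (m + √2*√m)*(2*m) = 2*m*(m + √2*√m))
-√((o(-4) + 547*(-196)) + c(1236)) = -√((2*(-4)*(-4 + √2*√(-4)) + 547*(-196)) - 4/9) = -√((2*(-4)*(-4 + √2*(2*I)) - 107212) - 4/9) = -√((2*(-4)*(-4 + 2*I*√2) - 107212) - 4/9) = -√(((32 - 16*I*√2) - 107212) - 4/9) = -√((-107180 - 16*I*√2) - 4/9) = -√(-964624/9 - 16*I*√2)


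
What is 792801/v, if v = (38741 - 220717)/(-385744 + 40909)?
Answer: 273385532835/181976 ≈ 1.5023e+6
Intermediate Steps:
v = 181976/344835 (v = -181976/(-344835) = -181976*(-1/344835) = 181976/344835 ≈ 0.52772)
792801/v = 792801/(181976/344835) = 792801*(344835/181976) = 273385532835/181976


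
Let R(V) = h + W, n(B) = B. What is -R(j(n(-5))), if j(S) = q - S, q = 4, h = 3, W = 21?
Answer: -24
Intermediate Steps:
j(S) = 4 - S
R(V) = 24 (R(V) = 3 + 21 = 24)
-R(j(n(-5))) = -1*24 = -24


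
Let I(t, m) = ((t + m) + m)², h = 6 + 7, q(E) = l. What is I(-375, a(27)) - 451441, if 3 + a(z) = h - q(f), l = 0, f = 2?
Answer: -325416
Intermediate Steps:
q(E) = 0
h = 13
a(z) = 10 (a(z) = -3 + (13 - 1*0) = -3 + (13 + 0) = -3 + 13 = 10)
I(t, m) = (t + 2*m)² (I(t, m) = ((m + t) + m)² = (t + 2*m)²)
I(-375, a(27)) - 451441 = (-375 + 2*10)² - 451441 = (-375 + 20)² - 451441 = (-355)² - 451441 = 126025 - 451441 = -325416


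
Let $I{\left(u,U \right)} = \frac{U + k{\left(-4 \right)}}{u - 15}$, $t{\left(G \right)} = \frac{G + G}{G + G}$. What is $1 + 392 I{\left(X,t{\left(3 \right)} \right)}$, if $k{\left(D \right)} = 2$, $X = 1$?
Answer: $-83$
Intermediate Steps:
$t{\left(G \right)} = 1$ ($t{\left(G \right)} = \frac{2 G}{2 G} = 2 G \frac{1}{2 G} = 1$)
$I{\left(u,U \right)} = \frac{2 + U}{-15 + u}$ ($I{\left(u,U \right)} = \frac{U + 2}{u - 15} = \frac{2 + U}{-15 + u}$)
$1 + 392 I{\left(X,t{\left(3 \right)} \right)} = 1 + 392 \frac{2 + 1}{-15 + 1} = 1 + 392 \frac{1}{-14} \cdot 3 = 1 + 392 \left(\left(- \frac{1}{14}\right) 3\right) = 1 + 392 \left(- \frac{3}{14}\right) = 1 - 84 = -83$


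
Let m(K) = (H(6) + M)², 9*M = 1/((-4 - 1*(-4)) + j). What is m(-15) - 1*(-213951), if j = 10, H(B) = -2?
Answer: 1733035141/8100 ≈ 2.1396e+5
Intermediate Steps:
M = 1/90 (M = 1/(9*((-4 - 1*(-4)) + 10)) = 1/(9*((-4 + 4) + 10)) = 1/(9*(0 + 10)) = (⅑)/10 = (⅑)*(⅒) = 1/90 ≈ 0.011111)
m(K) = 32041/8100 (m(K) = (-2 + 1/90)² = (-179/90)² = 32041/8100)
m(-15) - 1*(-213951) = 32041/8100 - 1*(-213951) = 32041/8100 + 213951 = 1733035141/8100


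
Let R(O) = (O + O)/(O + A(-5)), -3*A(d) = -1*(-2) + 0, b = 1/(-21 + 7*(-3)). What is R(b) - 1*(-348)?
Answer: 10094/29 ≈ 348.07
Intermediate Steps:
b = -1/42 (b = 1/(-21 - 21) = 1/(-42) = -1/42 ≈ -0.023810)
A(d) = -⅔ (A(d) = -(-1*(-2) + 0)/3 = -(2 + 0)/3 = -⅓*2 = -⅔)
R(O) = 2*O/(-⅔ + O) (R(O) = (O + O)/(O - ⅔) = (2*O)/(-⅔ + O) = 2*O/(-⅔ + O))
R(b) - 1*(-348) = 6*(-1/42)/(-2 + 3*(-1/42)) - 1*(-348) = 6*(-1/42)/(-2 - 1/14) + 348 = 6*(-1/42)/(-29/14) + 348 = 6*(-1/42)*(-14/29) + 348 = 2/29 + 348 = 10094/29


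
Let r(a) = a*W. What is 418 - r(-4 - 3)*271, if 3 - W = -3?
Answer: 11800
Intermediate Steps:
W = 6 (W = 3 - 1*(-3) = 3 + 3 = 6)
r(a) = 6*a (r(a) = a*6 = 6*a)
418 - r(-4 - 3)*271 = 418 - 6*(-4 - 3)*271 = 418 - 6*(-7)*271 = 418 - 1*(-42)*271 = 418 + 42*271 = 418 + 11382 = 11800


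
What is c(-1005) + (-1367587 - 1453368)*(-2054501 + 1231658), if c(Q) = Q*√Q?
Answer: 2321203075065 - 1005*I*√1005 ≈ 2.3212e+12 - 31860.0*I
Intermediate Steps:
c(Q) = Q^(3/2)
c(-1005) + (-1367587 - 1453368)*(-2054501 + 1231658) = (-1005)^(3/2) + (-1367587 - 1453368)*(-2054501 + 1231658) = -1005*I*√1005 - 2820955*(-822843) = -1005*I*√1005 + 2321203075065 = 2321203075065 - 1005*I*√1005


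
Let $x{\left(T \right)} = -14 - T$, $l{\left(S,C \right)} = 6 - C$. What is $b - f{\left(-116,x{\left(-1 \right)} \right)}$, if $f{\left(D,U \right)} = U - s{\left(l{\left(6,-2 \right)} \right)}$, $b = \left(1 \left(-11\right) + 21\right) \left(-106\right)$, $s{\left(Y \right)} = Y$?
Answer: $-1039$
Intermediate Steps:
$b = -1060$ ($b = \left(-11 + 21\right) \left(-106\right) = 10 \left(-106\right) = -1060$)
$f{\left(D,U \right)} = -8 + U$ ($f{\left(D,U \right)} = U - \left(6 - -2\right) = U - \left(6 + 2\right) = U - 8 = -8 + U$)
$b - f{\left(-116,x{\left(-1 \right)} \right)} = -1060 - \left(-8 - 13\right) = -1060 - -21 = -1060 + 21 = -1039$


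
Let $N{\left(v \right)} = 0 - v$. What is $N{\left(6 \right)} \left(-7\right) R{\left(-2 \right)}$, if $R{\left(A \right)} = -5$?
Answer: $-210$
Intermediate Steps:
$N{\left(v \right)} = - v$
$N{\left(6 \right)} \left(-7\right) R{\left(-2 \right)} = \left(-1\right) 6 \left(-7\right) \left(-5\right) = \left(-6\right) \left(-7\right) \left(-5\right) = 42 \left(-5\right) = -210$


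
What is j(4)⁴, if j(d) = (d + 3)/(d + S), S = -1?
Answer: 2401/81 ≈ 29.642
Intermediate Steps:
j(d) = (3 + d)/(-1 + d) (j(d) = (d + 3)/(d - 1) = (3 + d)/(-1 + d))
j(4)⁴ = ((3 + 4)/(-1 + 4))⁴ = (7/3)⁴ = 2401/81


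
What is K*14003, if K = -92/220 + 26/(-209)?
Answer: -37989/5 ≈ -7597.8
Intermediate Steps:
K = -567/1045 (K = -92*1/220 + 26*(-1/209) = -23/55 - 26/209 = -567/1045 ≈ -0.54258)
K*14003 = -567/1045*14003 = -37989/5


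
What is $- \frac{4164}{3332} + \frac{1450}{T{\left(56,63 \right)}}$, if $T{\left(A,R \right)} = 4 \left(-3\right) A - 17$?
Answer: $- \frac{1925099}{573937} \approx -3.3542$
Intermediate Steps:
$T{\left(A,R \right)} = -17 - 12 A$ ($T{\left(A,R \right)} = - 12 A - 17 = -17 - 12 A$)
$- \frac{4164}{3332} + \frac{1450}{T{\left(56,63 \right)}} = - \frac{4164}{3332} + \frac{1450}{-17 - 672} = \left(-4164\right) \frac{1}{3332} + \frac{1450}{-17 - 672} = - \frac{1041}{833} + \frac{1450}{-689} = - \frac{1041}{833} + 1450 \left(- \frac{1}{689}\right) = - \frac{1041}{833} - \frac{1450}{689} = - \frac{1925099}{573937}$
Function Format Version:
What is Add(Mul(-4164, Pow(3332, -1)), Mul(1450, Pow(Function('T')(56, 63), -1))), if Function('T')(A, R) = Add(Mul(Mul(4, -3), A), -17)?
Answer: Rational(-1925099, 573937) ≈ -3.3542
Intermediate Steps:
Function('T')(A, R) = Add(-17, Mul(-12, A)) (Function('T')(A, R) = Add(Mul(-12, A), -17) = Add(-17, Mul(-12, A)))
Add(Mul(-4164, Pow(3332, -1)), Mul(1450, Pow(Function('T')(56, 63), -1))) = Add(Mul(-4164, Pow(3332, -1)), Mul(1450, Pow(Add(-17, Mul(-12, 56)), -1))) = Add(Mul(-4164, Rational(1, 3332)), Mul(1450, Pow(Add(-17, -672), -1))) = Add(Rational(-1041, 833), Mul(1450, Pow(-689, -1))) = Add(Rational(-1041, 833), Mul(1450, Rational(-1, 689))) = Add(Rational(-1041, 833), Rational(-1450, 689)) = Rational(-1925099, 573937)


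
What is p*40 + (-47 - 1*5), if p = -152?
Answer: -6132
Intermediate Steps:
p*40 + (-47 - 1*5) = -152*40 + (-47 - 1*5) = -6080 + (-47 - 5) = -6080 - 52 = -6132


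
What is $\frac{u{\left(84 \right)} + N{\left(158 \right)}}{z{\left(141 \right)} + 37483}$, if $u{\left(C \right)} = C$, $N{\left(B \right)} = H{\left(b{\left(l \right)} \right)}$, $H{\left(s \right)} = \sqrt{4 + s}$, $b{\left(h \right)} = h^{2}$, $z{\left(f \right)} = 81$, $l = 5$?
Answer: $\frac{21}{9391} + \frac{\sqrt{29}}{37564} \approx 0.0023795$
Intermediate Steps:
$N{\left(B \right)} = \sqrt{29}$ ($N{\left(B \right)} = \sqrt{4 + 5^{2}} = \sqrt{4 + 25} = \sqrt{29}$)
$\frac{u{\left(84 \right)} + N{\left(158 \right)}}{z{\left(141 \right)} + 37483} = \frac{84 + \sqrt{29}}{81 + 37483} = \frac{84 + \sqrt{29}}{37564} = \left(84 + \sqrt{29}\right) \frac{1}{37564} = \frac{21}{9391} + \frac{\sqrt{29}}{37564}$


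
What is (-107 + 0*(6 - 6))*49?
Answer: -5243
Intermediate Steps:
(-107 + 0*(6 - 6))*49 = (-107 + 0*0)*49 = (-107 + 0)*49 = -107*49 = -5243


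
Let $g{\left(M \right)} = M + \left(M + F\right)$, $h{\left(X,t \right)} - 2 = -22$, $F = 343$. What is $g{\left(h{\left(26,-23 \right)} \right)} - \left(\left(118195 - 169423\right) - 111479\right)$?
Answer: $163010$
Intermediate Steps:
$h{\left(X,t \right)} = -20$ ($h{\left(X,t \right)} = 2 - 22 = -20$)
$g{\left(M \right)} = 343 + 2 M$ ($g{\left(M \right)} = M + \left(M + 343\right) = M + \left(343 + M\right) = 343 + 2 M$)
$g{\left(h{\left(26,-23 \right)} \right)} - \left(\left(118195 - 169423\right) - 111479\right) = \left(343 + 2 \left(-20\right)\right) - \left(\left(118195 - 169423\right) - 111479\right) = \left(343 - 40\right) - \left(-51228 - 111479\right) = 303 - -162707 = 303 + 162707 = 163010$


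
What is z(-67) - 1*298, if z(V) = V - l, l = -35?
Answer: -330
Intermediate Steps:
z(V) = 35 + V (z(V) = V - 1*(-35) = V + 35 = 35 + V)
z(-67) - 1*298 = (35 - 67) - 1*298 = -32 - 298 = -330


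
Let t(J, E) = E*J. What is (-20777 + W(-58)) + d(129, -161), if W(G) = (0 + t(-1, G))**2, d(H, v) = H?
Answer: -17284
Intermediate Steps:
W(G) = G**2 (W(G) = (0 + G*(-1))**2 = (0 - G)**2 = (-G)**2 = G**2)
(-20777 + W(-58)) + d(129, -161) = (-20777 + (-58)**2) + 129 = (-20777 + 3364) + 129 = -17413 + 129 = -17284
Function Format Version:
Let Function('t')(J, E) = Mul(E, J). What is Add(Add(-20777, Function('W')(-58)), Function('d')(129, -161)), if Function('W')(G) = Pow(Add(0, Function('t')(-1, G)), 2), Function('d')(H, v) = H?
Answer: -17284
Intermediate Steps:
Function('W')(G) = Pow(G, 2) (Function('W')(G) = Pow(Add(0, Mul(G, -1)), 2) = Pow(Add(0, Mul(-1, G)), 2) = Pow(Mul(-1, G), 2) = Pow(G, 2))
Add(Add(-20777, Function('W')(-58)), Function('d')(129, -161)) = Add(Add(-20777, Pow(-58, 2)), 129) = Add(Add(-20777, 3364), 129) = Add(-17413, 129) = -17284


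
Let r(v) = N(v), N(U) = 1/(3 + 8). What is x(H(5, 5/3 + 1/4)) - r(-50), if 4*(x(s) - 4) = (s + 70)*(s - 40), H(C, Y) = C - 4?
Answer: -30287/44 ≈ -688.34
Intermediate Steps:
H(C, Y) = -4 + C
x(s) = 4 + (-40 + s)*(70 + s)/4 (x(s) = 4 + ((s + 70)*(s - 40))/4 = 4 + ((70 + s)*(-40 + s))/4 = 4 + ((-40 + s)*(70 + s))/4 = 4 + (-40 + s)*(70 + s)/4)
N(U) = 1/11
r(v) = 1/11
x(H(5, 5/3 + 1/4)) - r(-50) = (-696 + (-4 + 5)²/4 + 15*(-4 + 5)/2) - 1*1/11 = (-696 + (¼)*1² + (15/2)*1) - 1/11 = (-696 + (¼)*1 + 15/2) - 1/11 = (-696 + ¼ + 15/2) - 1/11 = -2753/4 - 1/11 = -30287/44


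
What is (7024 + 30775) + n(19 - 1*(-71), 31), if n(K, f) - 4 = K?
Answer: 37893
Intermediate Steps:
n(K, f) = 4 + K
(7024 + 30775) + n(19 - 1*(-71), 31) = (7024 + 30775) + (4 + (19 - 1*(-71))) = 37799 + (4 + (19 + 71)) = 37799 + (4 + 90) = 37799 + 94 = 37893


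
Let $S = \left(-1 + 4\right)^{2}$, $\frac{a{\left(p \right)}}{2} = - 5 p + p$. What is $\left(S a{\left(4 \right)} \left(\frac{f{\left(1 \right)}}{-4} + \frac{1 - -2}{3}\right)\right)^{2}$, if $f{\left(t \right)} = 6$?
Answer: $20736$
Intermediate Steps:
$a{\left(p \right)} = - 8 p$ ($a{\left(p \right)} = 2 \left(- 5 p + p\right) = 2 \left(- 4 p\right) = - 8 p$)
$S = 9$ ($S = 3^{2} = 9$)
$\left(S a{\left(4 \right)} \left(\frac{f{\left(1 \right)}}{-4} + \frac{1 - -2}{3}\right)\right)^{2} = \left(9 \left(\left(-8\right) 4\right) \left(\frac{6}{-4} + \frac{1 - -2}{3}\right)\right)^{2} = \left(9 \left(-32\right) \left(6 \left(- \frac{1}{4}\right) + \left(1 + 2\right) \frac{1}{3}\right)\right)^{2} = \left(- 288 \left(- \frac{3}{2} + 3 \cdot \frac{1}{3}\right)\right)^{2} = \left(- 288 \left(- \frac{3}{2} + 1\right)\right)^{2} = \left(\left(-288\right) \left(- \frac{1}{2}\right)\right)^{2} = 144^{2} = 20736$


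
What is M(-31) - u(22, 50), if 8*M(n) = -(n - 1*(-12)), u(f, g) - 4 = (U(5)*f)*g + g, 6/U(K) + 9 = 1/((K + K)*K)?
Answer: 2454563/3592 ≈ 683.34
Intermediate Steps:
U(K) = 6/(-9 + 1/(2*K²)) (U(K) = 6/(-9 + 1/((K + K)*K)) = 6/(-9 + 1/(((2*K))*K)) = 6/(-9 + (1/(2*K))/K) = 6/(-9 + 1/(2*K²)))
u(f, g) = 4 + g - 300*f*g/449 (u(f, g) = 4 + (((-12*5²/(-1 + 18*5²))*f)*g + g) = 4 + (((-12*25/(-1 + 18*25))*f)*g + g) = 4 + (((-12*25/(-1 + 450))*f)*g + g) = 4 + (((-12*25/449)*f)*g + g) = 4 + (((-12*25*1/449)*f)*g + g) = 4 + ((-300*f/449)*g + g) = 4 + (-300*f*g/449 + g) = 4 + (g - 300*f*g/449) = 4 + g - 300*f*g/449)
M(n) = -3/2 - n/8 (M(n) = (-(n - 1*(-12)))/8 = (-(n + 12))/8 = (-(12 + n))/8 = (-12 - n)/8 = -3/2 - n/8)
M(-31) - u(22, 50) = (-3/2 - ⅛*(-31)) - (4 + 50 - 300/449*22*50) = (-3/2 + 31/8) - (4 + 50 - 330000/449) = 19/8 - 1*(-305754/449) = 19/8 + 305754/449 = 2454563/3592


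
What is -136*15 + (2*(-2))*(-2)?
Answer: -2032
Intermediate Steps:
-136*15 + (2*(-2))*(-2) = -2040 - 4*(-2) = -2040 + 8 = -2032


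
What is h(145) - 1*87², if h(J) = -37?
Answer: -7606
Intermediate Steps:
h(145) - 1*87² = -37 - 1*87² = -37 - 1*7569 = -37 - 7569 = -7606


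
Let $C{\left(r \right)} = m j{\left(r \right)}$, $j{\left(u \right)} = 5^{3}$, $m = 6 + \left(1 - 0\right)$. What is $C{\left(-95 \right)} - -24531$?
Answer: $25406$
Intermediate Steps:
$m = 7$ ($m = 6 + \left(1 + 0\right) = 6 + 1 = 7$)
$j{\left(u \right)} = 125$
$C{\left(r \right)} = 875$ ($C{\left(r \right)} = 7 \cdot 125 = 875$)
$C{\left(-95 \right)} - -24531 = 875 - -24531 = 875 + 24531 = 25406$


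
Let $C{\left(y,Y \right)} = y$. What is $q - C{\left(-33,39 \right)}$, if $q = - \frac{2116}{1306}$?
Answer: $\frac{20491}{653} \approx 31.38$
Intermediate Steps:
$q = - \frac{1058}{653}$ ($q = \left(-2116\right) \frac{1}{1306} = - \frac{1058}{653} \approx -1.6202$)
$q - C{\left(-33,39 \right)} = - \frac{1058}{653} - -33 = - \frac{1058}{653} + 33 = \frac{20491}{653}$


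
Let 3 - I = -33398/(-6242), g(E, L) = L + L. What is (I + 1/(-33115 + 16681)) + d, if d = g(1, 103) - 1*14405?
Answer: -728394571231/51290514 ≈ -14201.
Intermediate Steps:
g(E, L) = 2*L
I = -7336/3121 (I = 3 - (-33398)/(-6242) = 3 - (-33398)*(-1)/6242 = 3 - 1*16699/3121 = 3 - 16699/3121 = -7336/3121 ≈ -2.3505)
d = -14199 (d = 2*103 - 1*14405 = 206 - 14405 = -14199)
(I + 1/(-33115 + 16681)) + d = (-7336/3121 + 1/(-33115 + 16681)) - 14199 = (-7336/3121 + 1/(-16434)) - 14199 = (-7336/3121 - 1/16434) - 14199 = -120562945/51290514 - 14199 = -728394571231/51290514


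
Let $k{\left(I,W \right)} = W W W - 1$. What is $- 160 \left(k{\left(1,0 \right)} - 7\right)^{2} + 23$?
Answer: $-10217$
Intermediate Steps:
$k{\left(I,W \right)} = -1 + W^{3}$ ($k{\left(I,W \right)} = W^{2} W - 1 = W^{3} - 1 = -1 + W^{3}$)
$- 160 \left(k{\left(1,0 \right)} - 7\right)^{2} + 23 = - 160 \left(\left(-1 + 0^{3}\right) - 7\right)^{2} + 23 = - 160 \left(\left(-1 + 0\right) - 7\right)^{2} + 23 = - 160 \left(-1 - 7\right)^{2} + 23 = - 160 \left(-8\right)^{2} + 23 = \left(-160\right) 64 + 23 = -10240 + 23 = -10217$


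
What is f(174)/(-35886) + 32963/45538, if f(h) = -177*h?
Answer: 430898257/272362778 ≈ 1.5821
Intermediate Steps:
f(174)/(-35886) + 32963/45538 = -177*174/(-35886) + 32963/45538 = -30798*(-1/35886) + 32963*(1/45538) = 5133/5981 + 32963/45538 = 430898257/272362778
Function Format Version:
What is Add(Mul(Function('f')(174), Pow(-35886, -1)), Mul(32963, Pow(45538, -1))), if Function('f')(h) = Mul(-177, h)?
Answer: Rational(430898257, 272362778) ≈ 1.5821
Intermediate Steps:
Add(Mul(Function('f')(174), Pow(-35886, -1)), Mul(32963, Pow(45538, -1))) = Add(Mul(Mul(-177, 174), Pow(-35886, -1)), Mul(32963, Pow(45538, -1))) = Add(Mul(-30798, Rational(-1, 35886)), Mul(32963, Rational(1, 45538))) = Add(Rational(5133, 5981), Rational(32963, 45538)) = Rational(430898257, 272362778)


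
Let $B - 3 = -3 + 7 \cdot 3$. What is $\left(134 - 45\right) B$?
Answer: $1869$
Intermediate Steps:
$B = 21$ ($B = 3 + \left(-3 + 7 \cdot 3\right) = 3 + \left(-3 + 21\right) = 3 + 18 = 21$)
$\left(134 - 45\right) B = \left(134 - 45\right) 21 = 89 \cdot 21 = 1869$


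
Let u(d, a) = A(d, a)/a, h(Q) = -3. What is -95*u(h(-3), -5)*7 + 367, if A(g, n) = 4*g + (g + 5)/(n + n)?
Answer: -6278/5 ≈ -1255.6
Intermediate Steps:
A(g, n) = 4*g + (5 + g)/(2*n) (A(g, n) = 4*g + (5 + g)/((2*n)) = 4*g + (5 + g)*(1/(2*n)) = 4*g + (5 + g)/(2*n))
u(d, a) = (5 + d + 8*a*d)/(2*a²) (u(d, a) = ((5 + d + 8*d*a)/(2*a))/a = ((5 + d + 8*a*d)/(2*a))/a = (5 + d + 8*a*d)/(2*a²))
-95*u(h(-3), -5)*7 + 367 = -95*(½)*(5 - 3 + 8*(-5)*(-3))/(-5)²*7 + 367 = -95*(½)*(1/25)*(5 - 3 + 120)*7 + 367 = -95*(½)*(1/25)*122*7 + 367 = -1159*7/5 + 367 = -95*427/25 + 367 = -8113/5 + 367 = -6278/5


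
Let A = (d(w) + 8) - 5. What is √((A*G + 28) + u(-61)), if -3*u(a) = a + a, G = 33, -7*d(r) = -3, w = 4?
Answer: √80178/21 ≈ 13.484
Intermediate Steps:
d(r) = 3/7 (d(r) = -⅐*(-3) = 3/7)
A = 24/7 (A = (3/7 + 8) - 5 = 59/7 - 5 = 24/7 ≈ 3.4286)
u(a) = -2*a/3 (u(a) = -(a + a)/3 = -2*a/3)
√((A*G + 28) + u(-61)) = √(((24/7)*33 + 28) - ⅔*(-61)) = √((792/7 + 28) + 122/3) = √(988/7 + 122/3) = √(3818/21) = √80178/21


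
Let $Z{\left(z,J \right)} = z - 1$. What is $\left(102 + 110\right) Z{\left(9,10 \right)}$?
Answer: $1696$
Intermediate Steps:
$Z{\left(z,J \right)} = -1 + z$
$\left(102 + 110\right) Z{\left(9,10 \right)} = \left(102 + 110\right) \left(-1 + 9\right) = 212 \cdot 8 = 1696$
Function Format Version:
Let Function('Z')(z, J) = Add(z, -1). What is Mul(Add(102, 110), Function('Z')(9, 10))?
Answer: 1696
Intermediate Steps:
Function('Z')(z, J) = Add(-1, z)
Mul(Add(102, 110), Function('Z')(9, 10)) = Mul(Add(102, 110), Add(-1, 9)) = Mul(212, 8) = 1696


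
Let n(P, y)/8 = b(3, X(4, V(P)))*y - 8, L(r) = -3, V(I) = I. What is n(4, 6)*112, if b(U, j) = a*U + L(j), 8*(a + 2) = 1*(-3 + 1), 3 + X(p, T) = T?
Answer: -59584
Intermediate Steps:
X(p, T) = -3 + T
a = -9/4 (a = -2 + (1*(-3 + 1))/8 = -2 + (1*(-2))/8 = -2 + (1/8)*(-2) = -2 - 1/4 = -9/4 ≈ -2.2500)
b(U, j) = -3 - 9*U/4 (b(U, j) = -9*U/4 - 3 = -3 - 9*U/4)
n(P, y) = -64 - 78*y (n(P, y) = 8*((-3 - 9/4*3)*y - 8) = 8*((-3 - 27/4)*y - 8) = 8*(-39*y/4 - 8) = 8*(-8 - 39*y/4) = -64 - 78*y)
n(4, 6)*112 = (-64 - 78*6)*112 = (-64 - 468)*112 = -532*112 = -59584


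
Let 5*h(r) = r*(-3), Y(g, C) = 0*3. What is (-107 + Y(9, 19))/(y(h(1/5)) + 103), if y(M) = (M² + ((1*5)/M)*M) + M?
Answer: -66875/67434 ≈ -0.99171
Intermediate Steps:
Y(g, C) = 0
h(r) = -3*r/5 (h(r) = (r*(-3))/5 = (-3*r)/5 = -3*r/5)
y(M) = 5 + M + M² (y(M) = (M² + (5/M)*M) + M = (M² + 5) + M = (5 + M²) + M = 5 + M + M²)
(-107 + Y(9, 19))/(y(h(1/5)) + 103) = (-107 + 0)/((5 - ⅗/5 + (-⅗/5)²) + 103) = -107/((5 - ⅗*⅕ + (-⅗*⅕)²) + 103) = -107/((5 - 3/25 + (-3/25)²) + 103) = -107/((5 - 3/25 + 9/625) + 103) = -107/(3059/625 + 103) = -107/67434/625 = -107*625/67434 = -66875/67434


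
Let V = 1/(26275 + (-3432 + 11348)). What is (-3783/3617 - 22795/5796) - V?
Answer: -132175309655/26547579156 ≈ -4.9788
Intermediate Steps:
V = 1/34191 (V = 1/(26275 + 7916) = 1/34191 ≈ 2.9247e-5)
(-3783/3617 - 22795/5796) - V = (-3783/3617 - 22795/5796) - 1*1/34191 = (-3783*1/3617 - 22795*1/5796) - 1/34191 = (-3783/3617 - 22795/5796) - 1/34191 = -104375783/20964132 - 1/34191 = -132175309655/26547579156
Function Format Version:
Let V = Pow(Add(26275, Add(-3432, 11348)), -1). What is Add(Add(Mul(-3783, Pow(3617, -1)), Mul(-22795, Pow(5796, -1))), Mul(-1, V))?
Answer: Rational(-132175309655, 26547579156) ≈ -4.9788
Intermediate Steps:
V = Rational(1, 34191) (V = Pow(Add(26275, 7916), -1) = Pow(34191, -1) = Rational(1, 34191) ≈ 2.9247e-5)
Add(Add(Mul(-3783, Pow(3617, -1)), Mul(-22795, Pow(5796, -1))), Mul(-1, V)) = Add(Add(Mul(-3783, Pow(3617, -1)), Mul(-22795, Pow(5796, -1))), Mul(-1, Rational(1, 34191))) = Add(Add(Mul(-3783, Rational(1, 3617)), Mul(-22795, Rational(1, 5796))), Rational(-1, 34191)) = Add(Add(Rational(-3783, 3617), Rational(-22795, 5796)), Rational(-1, 34191)) = Add(Rational(-104375783, 20964132), Rational(-1, 34191)) = Rational(-132175309655, 26547579156)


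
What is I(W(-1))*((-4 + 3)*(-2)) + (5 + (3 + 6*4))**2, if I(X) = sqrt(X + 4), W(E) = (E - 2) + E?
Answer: 1024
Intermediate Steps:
W(E) = -2 + 2*E (W(E) = (-2 + E) + E = -2 + 2*E)
I(X) = sqrt(4 + X)
I(W(-1))*((-4 + 3)*(-2)) + (5 + (3 + 6*4))**2 = sqrt(4 + (-2 + 2*(-1)))*((-4 + 3)*(-2)) + (5 + (3 + 6*4))**2 = sqrt(4 + (-2 - 2))*(-1*(-2)) + (5 + (3 + 24))**2 = sqrt(4 - 4)*2 + (5 + 27)**2 = sqrt(0)*2 + 32**2 = 0*2 + 1024 = 0 + 1024 = 1024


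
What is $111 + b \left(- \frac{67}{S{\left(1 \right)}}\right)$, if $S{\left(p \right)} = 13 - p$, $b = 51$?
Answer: $- \frac{695}{4} \approx -173.75$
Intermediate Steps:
$111 + b \left(- \frac{67}{S{\left(1 \right)}}\right) = 111 + 51 \left(- \frac{67}{13 - 1}\right) = 111 + 51 \left(- \frac{67}{12}\right) = 111 - \frac{1139}{4} = - \frac{695}{4}$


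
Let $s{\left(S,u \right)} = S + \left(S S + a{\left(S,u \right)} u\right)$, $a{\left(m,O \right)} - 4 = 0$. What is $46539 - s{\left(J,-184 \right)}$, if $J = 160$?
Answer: $21515$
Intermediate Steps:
$a{\left(m,O \right)} = 4$ ($a{\left(m,O \right)} = 4 + 0 = 4$)
$s{\left(S,u \right)} = S + S^{2} + 4 u$ ($s{\left(S,u \right)} = S + \left(S S + 4 u\right) = S + \left(S^{2} + 4 u\right) = S + S^{2} + 4 u$)
$46539 - s{\left(J,-184 \right)} = 46539 - \left(160 + 160^{2} + 4 \left(-184\right)\right) = 46539 - \left(160 + 25600 - 736\right) = 46539 - 25024 = 21515$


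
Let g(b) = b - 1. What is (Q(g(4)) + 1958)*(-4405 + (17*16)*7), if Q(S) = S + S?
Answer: -4911964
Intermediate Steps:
g(b) = -1 + b
Q(S) = 2*S
(Q(g(4)) + 1958)*(-4405 + (17*16)*7) = (2*(-1 + 4) + 1958)*(-4405 + (17*16)*7) = (2*3 + 1958)*(-4405 + 272*7) = (6 + 1958)*(-4405 + 1904) = 1964*(-2501) = -4911964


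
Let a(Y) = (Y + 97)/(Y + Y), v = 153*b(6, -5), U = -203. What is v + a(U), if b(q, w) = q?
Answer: 186407/203 ≈ 918.26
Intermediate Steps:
v = 918 (v = 153*6 = 918)
a(Y) = (97 + Y)/(2*Y) (a(Y) = (97 + Y)/((2*Y)) = (97 + Y)*(1/(2*Y)) = (97 + Y)/(2*Y))
v + a(U) = 918 + (½)*(97 - 203)/(-203) = 918 + (½)*(-1/203)*(-106) = 918 + 53/203 = 186407/203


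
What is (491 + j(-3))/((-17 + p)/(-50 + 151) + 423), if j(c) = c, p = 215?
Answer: 49288/42921 ≈ 1.1483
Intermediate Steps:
(491 + j(-3))/((-17 + p)/(-50 + 151) + 423) = (491 - 3)/((-17 + 215)/(-50 + 151) + 423) = 488/(198/101 + 423) = 488/(42921/101) = 488*(101/42921) = 49288/42921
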